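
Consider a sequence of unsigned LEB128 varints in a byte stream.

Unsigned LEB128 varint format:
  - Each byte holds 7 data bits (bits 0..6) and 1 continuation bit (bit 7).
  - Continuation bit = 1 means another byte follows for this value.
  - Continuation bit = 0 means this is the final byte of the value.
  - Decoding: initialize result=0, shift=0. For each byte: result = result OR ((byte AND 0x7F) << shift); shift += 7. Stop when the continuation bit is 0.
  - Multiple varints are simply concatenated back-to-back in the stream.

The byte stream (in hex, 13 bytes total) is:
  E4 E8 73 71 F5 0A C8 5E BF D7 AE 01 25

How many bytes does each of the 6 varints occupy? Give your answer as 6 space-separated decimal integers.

  byte[0]=0xE4 cont=1 payload=0x64=100: acc |= 100<<0 -> acc=100 shift=7
  byte[1]=0xE8 cont=1 payload=0x68=104: acc |= 104<<7 -> acc=13412 shift=14
  byte[2]=0x73 cont=0 payload=0x73=115: acc |= 115<<14 -> acc=1897572 shift=21 [end]
Varint 1: bytes[0:3] = E4 E8 73 -> value 1897572 (3 byte(s))
  byte[3]=0x71 cont=0 payload=0x71=113: acc |= 113<<0 -> acc=113 shift=7 [end]
Varint 2: bytes[3:4] = 71 -> value 113 (1 byte(s))
  byte[4]=0xF5 cont=1 payload=0x75=117: acc |= 117<<0 -> acc=117 shift=7
  byte[5]=0x0A cont=0 payload=0x0A=10: acc |= 10<<7 -> acc=1397 shift=14 [end]
Varint 3: bytes[4:6] = F5 0A -> value 1397 (2 byte(s))
  byte[6]=0xC8 cont=1 payload=0x48=72: acc |= 72<<0 -> acc=72 shift=7
  byte[7]=0x5E cont=0 payload=0x5E=94: acc |= 94<<7 -> acc=12104 shift=14 [end]
Varint 4: bytes[6:8] = C8 5E -> value 12104 (2 byte(s))
  byte[8]=0xBF cont=1 payload=0x3F=63: acc |= 63<<0 -> acc=63 shift=7
  byte[9]=0xD7 cont=1 payload=0x57=87: acc |= 87<<7 -> acc=11199 shift=14
  byte[10]=0xAE cont=1 payload=0x2E=46: acc |= 46<<14 -> acc=764863 shift=21
  byte[11]=0x01 cont=0 payload=0x01=1: acc |= 1<<21 -> acc=2862015 shift=28 [end]
Varint 5: bytes[8:12] = BF D7 AE 01 -> value 2862015 (4 byte(s))
  byte[12]=0x25 cont=0 payload=0x25=37: acc |= 37<<0 -> acc=37 shift=7 [end]
Varint 6: bytes[12:13] = 25 -> value 37 (1 byte(s))

Answer: 3 1 2 2 4 1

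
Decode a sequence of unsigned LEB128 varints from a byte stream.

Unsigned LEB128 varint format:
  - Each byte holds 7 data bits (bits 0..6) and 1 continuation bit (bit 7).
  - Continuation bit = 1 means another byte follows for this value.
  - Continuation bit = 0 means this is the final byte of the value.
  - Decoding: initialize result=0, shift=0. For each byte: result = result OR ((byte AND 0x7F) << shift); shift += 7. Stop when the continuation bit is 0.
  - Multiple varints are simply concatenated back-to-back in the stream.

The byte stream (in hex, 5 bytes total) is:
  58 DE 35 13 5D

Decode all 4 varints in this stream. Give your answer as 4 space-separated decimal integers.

  byte[0]=0x58 cont=0 payload=0x58=88: acc |= 88<<0 -> acc=88 shift=7 [end]
Varint 1: bytes[0:1] = 58 -> value 88 (1 byte(s))
  byte[1]=0xDE cont=1 payload=0x5E=94: acc |= 94<<0 -> acc=94 shift=7
  byte[2]=0x35 cont=0 payload=0x35=53: acc |= 53<<7 -> acc=6878 shift=14 [end]
Varint 2: bytes[1:3] = DE 35 -> value 6878 (2 byte(s))
  byte[3]=0x13 cont=0 payload=0x13=19: acc |= 19<<0 -> acc=19 shift=7 [end]
Varint 3: bytes[3:4] = 13 -> value 19 (1 byte(s))
  byte[4]=0x5D cont=0 payload=0x5D=93: acc |= 93<<0 -> acc=93 shift=7 [end]
Varint 4: bytes[4:5] = 5D -> value 93 (1 byte(s))

Answer: 88 6878 19 93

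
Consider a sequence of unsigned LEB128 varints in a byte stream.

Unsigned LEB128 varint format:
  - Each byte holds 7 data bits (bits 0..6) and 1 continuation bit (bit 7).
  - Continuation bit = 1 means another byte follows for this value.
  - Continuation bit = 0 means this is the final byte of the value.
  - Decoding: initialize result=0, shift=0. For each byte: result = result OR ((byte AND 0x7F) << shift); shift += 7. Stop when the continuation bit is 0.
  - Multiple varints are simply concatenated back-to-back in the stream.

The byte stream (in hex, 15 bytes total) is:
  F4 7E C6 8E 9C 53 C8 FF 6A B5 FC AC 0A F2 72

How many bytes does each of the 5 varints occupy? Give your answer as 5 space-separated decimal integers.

Answer: 2 4 3 4 2

Derivation:
  byte[0]=0xF4 cont=1 payload=0x74=116: acc |= 116<<0 -> acc=116 shift=7
  byte[1]=0x7E cont=0 payload=0x7E=126: acc |= 126<<7 -> acc=16244 shift=14 [end]
Varint 1: bytes[0:2] = F4 7E -> value 16244 (2 byte(s))
  byte[2]=0xC6 cont=1 payload=0x46=70: acc |= 70<<0 -> acc=70 shift=7
  byte[3]=0x8E cont=1 payload=0x0E=14: acc |= 14<<7 -> acc=1862 shift=14
  byte[4]=0x9C cont=1 payload=0x1C=28: acc |= 28<<14 -> acc=460614 shift=21
  byte[5]=0x53 cont=0 payload=0x53=83: acc |= 83<<21 -> acc=174524230 shift=28 [end]
Varint 2: bytes[2:6] = C6 8E 9C 53 -> value 174524230 (4 byte(s))
  byte[6]=0xC8 cont=1 payload=0x48=72: acc |= 72<<0 -> acc=72 shift=7
  byte[7]=0xFF cont=1 payload=0x7F=127: acc |= 127<<7 -> acc=16328 shift=14
  byte[8]=0x6A cont=0 payload=0x6A=106: acc |= 106<<14 -> acc=1753032 shift=21 [end]
Varint 3: bytes[6:9] = C8 FF 6A -> value 1753032 (3 byte(s))
  byte[9]=0xB5 cont=1 payload=0x35=53: acc |= 53<<0 -> acc=53 shift=7
  byte[10]=0xFC cont=1 payload=0x7C=124: acc |= 124<<7 -> acc=15925 shift=14
  byte[11]=0xAC cont=1 payload=0x2C=44: acc |= 44<<14 -> acc=736821 shift=21
  byte[12]=0x0A cont=0 payload=0x0A=10: acc |= 10<<21 -> acc=21708341 shift=28 [end]
Varint 4: bytes[9:13] = B5 FC AC 0A -> value 21708341 (4 byte(s))
  byte[13]=0xF2 cont=1 payload=0x72=114: acc |= 114<<0 -> acc=114 shift=7
  byte[14]=0x72 cont=0 payload=0x72=114: acc |= 114<<7 -> acc=14706 shift=14 [end]
Varint 5: bytes[13:15] = F2 72 -> value 14706 (2 byte(s))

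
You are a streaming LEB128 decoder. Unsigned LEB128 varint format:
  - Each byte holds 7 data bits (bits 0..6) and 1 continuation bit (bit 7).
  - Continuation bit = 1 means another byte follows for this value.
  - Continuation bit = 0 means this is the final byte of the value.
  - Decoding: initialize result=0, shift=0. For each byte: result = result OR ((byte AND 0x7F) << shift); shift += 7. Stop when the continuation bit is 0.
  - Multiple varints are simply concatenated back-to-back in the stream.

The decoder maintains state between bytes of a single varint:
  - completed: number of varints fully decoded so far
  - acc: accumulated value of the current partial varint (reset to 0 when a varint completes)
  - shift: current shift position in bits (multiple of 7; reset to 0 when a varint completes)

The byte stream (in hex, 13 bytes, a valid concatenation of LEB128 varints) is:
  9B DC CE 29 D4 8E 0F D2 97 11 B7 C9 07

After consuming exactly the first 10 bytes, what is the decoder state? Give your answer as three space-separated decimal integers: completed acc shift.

byte[0]=0x9B cont=1 payload=0x1B: acc |= 27<<0 -> completed=0 acc=27 shift=7
byte[1]=0xDC cont=1 payload=0x5C: acc |= 92<<7 -> completed=0 acc=11803 shift=14
byte[2]=0xCE cont=1 payload=0x4E: acc |= 78<<14 -> completed=0 acc=1289755 shift=21
byte[3]=0x29 cont=0 payload=0x29: varint #1 complete (value=87272987); reset -> completed=1 acc=0 shift=0
byte[4]=0xD4 cont=1 payload=0x54: acc |= 84<<0 -> completed=1 acc=84 shift=7
byte[5]=0x8E cont=1 payload=0x0E: acc |= 14<<7 -> completed=1 acc=1876 shift=14
byte[6]=0x0F cont=0 payload=0x0F: varint #2 complete (value=247636); reset -> completed=2 acc=0 shift=0
byte[7]=0xD2 cont=1 payload=0x52: acc |= 82<<0 -> completed=2 acc=82 shift=7
byte[8]=0x97 cont=1 payload=0x17: acc |= 23<<7 -> completed=2 acc=3026 shift=14
byte[9]=0x11 cont=0 payload=0x11: varint #3 complete (value=281554); reset -> completed=3 acc=0 shift=0

Answer: 3 0 0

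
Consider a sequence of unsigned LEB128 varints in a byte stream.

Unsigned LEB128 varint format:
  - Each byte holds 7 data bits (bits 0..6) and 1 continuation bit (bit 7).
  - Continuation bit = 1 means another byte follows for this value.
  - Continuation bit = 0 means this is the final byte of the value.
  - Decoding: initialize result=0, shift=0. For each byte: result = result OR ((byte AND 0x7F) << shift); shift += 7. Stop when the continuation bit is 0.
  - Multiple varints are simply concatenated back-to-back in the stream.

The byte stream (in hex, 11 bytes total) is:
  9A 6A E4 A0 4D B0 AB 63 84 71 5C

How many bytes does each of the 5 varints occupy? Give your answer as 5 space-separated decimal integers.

Answer: 2 3 3 2 1

Derivation:
  byte[0]=0x9A cont=1 payload=0x1A=26: acc |= 26<<0 -> acc=26 shift=7
  byte[1]=0x6A cont=0 payload=0x6A=106: acc |= 106<<7 -> acc=13594 shift=14 [end]
Varint 1: bytes[0:2] = 9A 6A -> value 13594 (2 byte(s))
  byte[2]=0xE4 cont=1 payload=0x64=100: acc |= 100<<0 -> acc=100 shift=7
  byte[3]=0xA0 cont=1 payload=0x20=32: acc |= 32<<7 -> acc=4196 shift=14
  byte[4]=0x4D cont=0 payload=0x4D=77: acc |= 77<<14 -> acc=1265764 shift=21 [end]
Varint 2: bytes[2:5] = E4 A0 4D -> value 1265764 (3 byte(s))
  byte[5]=0xB0 cont=1 payload=0x30=48: acc |= 48<<0 -> acc=48 shift=7
  byte[6]=0xAB cont=1 payload=0x2B=43: acc |= 43<<7 -> acc=5552 shift=14
  byte[7]=0x63 cont=0 payload=0x63=99: acc |= 99<<14 -> acc=1627568 shift=21 [end]
Varint 3: bytes[5:8] = B0 AB 63 -> value 1627568 (3 byte(s))
  byte[8]=0x84 cont=1 payload=0x04=4: acc |= 4<<0 -> acc=4 shift=7
  byte[9]=0x71 cont=0 payload=0x71=113: acc |= 113<<7 -> acc=14468 shift=14 [end]
Varint 4: bytes[8:10] = 84 71 -> value 14468 (2 byte(s))
  byte[10]=0x5C cont=0 payload=0x5C=92: acc |= 92<<0 -> acc=92 shift=7 [end]
Varint 5: bytes[10:11] = 5C -> value 92 (1 byte(s))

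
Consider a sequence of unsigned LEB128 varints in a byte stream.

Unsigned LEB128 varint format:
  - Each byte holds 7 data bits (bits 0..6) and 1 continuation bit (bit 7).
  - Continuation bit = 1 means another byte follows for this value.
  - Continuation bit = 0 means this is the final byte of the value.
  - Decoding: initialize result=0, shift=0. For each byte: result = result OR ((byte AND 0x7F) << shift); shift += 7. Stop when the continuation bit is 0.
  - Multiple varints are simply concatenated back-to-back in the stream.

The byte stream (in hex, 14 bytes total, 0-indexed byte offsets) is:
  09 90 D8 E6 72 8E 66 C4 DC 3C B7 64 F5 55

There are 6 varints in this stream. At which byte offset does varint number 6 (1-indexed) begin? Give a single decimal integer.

  byte[0]=0x09 cont=0 payload=0x09=9: acc |= 9<<0 -> acc=9 shift=7 [end]
Varint 1: bytes[0:1] = 09 -> value 9 (1 byte(s))
  byte[1]=0x90 cont=1 payload=0x10=16: acc |= 16<<0 -> acc=16 shift=7
  byte[2]=0xD8 cont=1 payload=0x58=88: acc |= 88<<7 -> acc=11280 shift=14
  byte[3]=0xE6 cont=1 payload=0x66=102: acc |= 102<<14 -> acc=1682448 shift=21
  byte[4]=0x72 cont=0 payload=0x72=114: acc |= 114<<21 -> acc=240757776 shift=28 [end]
Varint 2: bytes[1:5] = 90 D8 E6 72 -> value 240757776 (4 byte(s))
  byte[5]=0x8E cont=1 payload=0x0E=14: acc |= 14<<0 -> acc=14 shift=7
  byte[6]=0x66 cont=0 payload=0x66=102: acc |= 102<<7 -> acc=13070 shift=14 [end]
Varint 3: bytes[5:7] = 8E 66 -> value 13070 (2 byte(s))
  byte[7]=0xC4 cont=1 payload=0x44=68: acc |= 68<<0 -> acc=68 shift=7
  byte[8]=0xDC cont=1 payload=0x5C=92: acc |= 92<<7 -> acc=11844 shift=14
  byte[9]=0x3C cont=0 payload=0x3C=60: acc |= 60<<14 -> acc=994884 shift=21 [end]
Varint 4: bytes[7:10] = C4 DC 3C -> value 994884 (3 byte(s))
  byte[10]=0xB7 cont=1 payload=0x37=55: acc |= 55<<0 -> acc=55 shift=7
  byte[11]=0x64 cont=0 payload=0x64=100: acc |= 100<<7 -> acc=12855 shift=14 [end]
Varint 5: bytes[10:12] = B7 64 -> value 12855 (2 byte(s))
  byte[12]=0xF5 cont=1 payload=0x75=117: acc |= 117<<0 -> acc=117 shift=7
  byte[13]=0x55 cont=0 payload=0x55=85: acc |= 85<<7 -> acc=10997 shift=14 [end]
Varint 6: bytes[12:14] = F5 55 -> value 10997 (2 byte(s))

Answer: 12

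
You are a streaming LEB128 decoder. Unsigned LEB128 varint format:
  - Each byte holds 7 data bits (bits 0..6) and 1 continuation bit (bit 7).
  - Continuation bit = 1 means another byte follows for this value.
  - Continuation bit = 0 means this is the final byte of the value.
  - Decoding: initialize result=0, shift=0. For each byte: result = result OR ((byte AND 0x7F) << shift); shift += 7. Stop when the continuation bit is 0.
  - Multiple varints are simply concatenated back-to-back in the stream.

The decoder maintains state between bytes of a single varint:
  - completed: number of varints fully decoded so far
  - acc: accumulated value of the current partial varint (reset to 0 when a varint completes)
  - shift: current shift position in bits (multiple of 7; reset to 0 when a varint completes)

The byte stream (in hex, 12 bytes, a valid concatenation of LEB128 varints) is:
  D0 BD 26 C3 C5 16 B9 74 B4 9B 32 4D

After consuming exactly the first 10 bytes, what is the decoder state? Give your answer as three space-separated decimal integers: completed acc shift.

byte[0]=0xD0 cont=1 payload=0x50: acc |= 80<<0 -> completed=0 acc=80 shift=7
byte[1]=0xBD cont=1 payload=0x3D: acc |= 61<<7 -> completed=0 acc=7888 shift=14
byte[2]=0x26 cont=0 payload=0x26: varint #1 complete (value=630480); reset -> completed=1 acc=0 shift=0
byte[3]=0xC3 cont=1 payload=0x43: acc |= 67<<0 -> completed=1 acc=67 shift=7
byte[4]=0xC5 cont=1 payload=0x45: acc |= 69<<7 -> completed=1 acc=8899 shift=14
byte[5]=0x16 cont=0 payload=0x16: varint #2 complete (value=369347); reset -> completed=2 acc=0 shift=0
byte[6]=0xB9 cont=1 payload=0x39: acc |= 57<<0 -> completed=2 acc=57 shift=7
byte[7]=0x74 cont=0 payload=0x74: varint #3 complete (value=14905); reset -> completed=3 acc=0 shift=0
byte[8]=0xB4 cont=1 payload=0x34: acc |= 52<<0 -> completed=3 acc=52 shift=7
byte[9]=0x9B cont=1 payload=0x1B: acc |= 27<<7 -> completed=3 acc=3508 shift=14

Answer: 3 3508 14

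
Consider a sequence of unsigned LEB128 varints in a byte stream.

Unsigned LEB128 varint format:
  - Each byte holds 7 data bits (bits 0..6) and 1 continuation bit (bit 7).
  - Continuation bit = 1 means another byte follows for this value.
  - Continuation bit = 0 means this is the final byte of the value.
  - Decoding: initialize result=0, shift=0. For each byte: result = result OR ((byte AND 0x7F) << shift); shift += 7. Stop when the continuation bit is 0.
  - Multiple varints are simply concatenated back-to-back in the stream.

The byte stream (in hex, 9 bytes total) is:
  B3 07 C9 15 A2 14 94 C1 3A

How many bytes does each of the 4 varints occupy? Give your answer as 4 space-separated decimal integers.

  byte[0]=0xB3 cont=1 payload=0x33=51: acc |= 51<<0 -> acc=51 shift=7
  byte[1]=0x07 cont=0 payload=0x07=7: acc |= 7<<7 -> acc=947 shift=14 [end]
Varint 1: bytes[0:2] = B3 07 -> value 947 (2 byte(s))
  byte[2]=0xC9 cont=1 payload=0x49=73: acc |= 73<<0 -> acc=73 shift=7
  byte[3]=0x15 cont=0 payload=0x15=21: acc |= 21<<7 -> acc=2761 shift=14 [end]
Varint 2: bytes[2:4] = C9 15 -> value 2761 (2 byte(s))
  byte[4]=0xA2 cont=1 payload=0x22=34: acc |= 34<<0 -> acc=34 shift=7
  byte[5]=0x14 cont=0 payload=0x14=20: acc |= 20<<7 -> acc=2594 shift=14 [end]
Varint 3: bytes[4:6] = A2 14 -> value 2594 (2 byte(s))
  byte[6]=0x94 cont=1 payload=0x14=20: acc |= 20<<0 -> acc=20 shift=7
  byte[7]=0xC1 cont=1 payload=0x41=65: acc |= 65<<7 -> acc=8340 shift=14
  byte[8]=0x3A cont=0 payload=0x3A=58: acc |= 58<<14 -> acc=958612 shift=21 [end]
Varint 4: bytes[6:9] = 94 C1 3A -> value 958612 (3 byte(s))

Answer: 2 2 2 3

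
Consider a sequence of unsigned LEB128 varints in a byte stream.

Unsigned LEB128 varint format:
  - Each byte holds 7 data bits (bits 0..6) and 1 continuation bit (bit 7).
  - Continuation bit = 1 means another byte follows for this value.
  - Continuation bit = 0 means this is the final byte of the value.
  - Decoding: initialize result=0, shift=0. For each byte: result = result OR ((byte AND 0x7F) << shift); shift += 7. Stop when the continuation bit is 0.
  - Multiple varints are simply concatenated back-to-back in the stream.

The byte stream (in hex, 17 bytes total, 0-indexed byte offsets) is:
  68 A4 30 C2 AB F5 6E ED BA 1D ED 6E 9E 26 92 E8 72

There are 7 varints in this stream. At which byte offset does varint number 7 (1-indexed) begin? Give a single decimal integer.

  byte[0]=0x68 cont=0 payload=0x68=104: acc |= 104<<0 -> acc=104 shift=7 [end]
Varint 1: bytes[0:1] = 68 -> value 104 (1 byte(s))
  byte[1]=0xA4 cont=1 payload=0x24=36: acc |= 36<<0 -> acc=36 shift=7
  byte[2]=0x30 cont=0 payload=0x30=48: acc |= 48<<7 -> acc=6180 shift=14 [end]
Varint 2: bytes[1:3] = A4 30 -> value 6180 (2 byte(s))
  byte[3]=0xC2 cont=1 payload=0x42=66: acc |= 66<<0 -> acc=66 shift=7
  byte[4]=0xAB cont=1 payload=0x2B=43: acc |= 43<<7 -> acc=5570 shift=14
  byte[5]=0xF5 cont=1 payload=0x75=117: acc |= 117<<14 -> acc=1922498 shift=21
  byte[6]=0x6E cont=0 payload=0x6E=110: acc |= 110<<21 -> acc=232609218 shift=28 [end]
Varint 3: bytes[3:7] = C2 AB F5 6E -> value 232609218 (4 byte(s))
  byte[7]=0xED cont=1 payload=0x6D=109: acc |= 109<<0 -> acc=109 shift=7
  byte[8]=0xBA cont=1 payload=0x3A=58: acc |= 58<<7 -> acc=7533 shift=14
  byte[9]=0x1D cont=0 payload=0x1D=29: acc |= 29<<14 -> acc=482669 shift=21 [end]
Varint 4: bytes[7:10] = ED BA 1D -> value 482669 (3 byte(s))
  byte[10]=0xED cont=1 payload=0x6D=109: acc |= 109<<0 -> acc=109 shift=7
  byte[11]=0x6E cont=0 payload=0x6E=110: acc |= 110<<7 -> acc=14189 shift=14 [end]
Varint 5: bytes[10:12] = ED 6E -> value 14189 (2 byte(s))
  byte[12]=0x9E cont=1 payload=0x1E=30: acc |= 30<<0 -> acc=30 shift=7
  byte[13]=0x26 cont=0 payload=0x26=38: acc |= 38<<7 -> acc=4894 shift=14 [end]
Varint 6: bytes[12:14] = 9E 26 -> value 4894 (2 byte(s))
  byte[14]=0x92 cont=1 payload=0x12=18: acc |= 18<<0 -> acc=18 shift=7
  byte[15]=0xE8 cont=1 payload=0x68=104: acc |= 104<<7 -> acc=13330 shift=14
  byte[16]=0x72 cont=0 payload=0x72=114: acc |= 114<<14 -> acc=1881106 shift=21 [end]
Varint 7: bytes[14:17] = 92 E8 72 -> value 1881106 (3 byte(s))

Answer: 14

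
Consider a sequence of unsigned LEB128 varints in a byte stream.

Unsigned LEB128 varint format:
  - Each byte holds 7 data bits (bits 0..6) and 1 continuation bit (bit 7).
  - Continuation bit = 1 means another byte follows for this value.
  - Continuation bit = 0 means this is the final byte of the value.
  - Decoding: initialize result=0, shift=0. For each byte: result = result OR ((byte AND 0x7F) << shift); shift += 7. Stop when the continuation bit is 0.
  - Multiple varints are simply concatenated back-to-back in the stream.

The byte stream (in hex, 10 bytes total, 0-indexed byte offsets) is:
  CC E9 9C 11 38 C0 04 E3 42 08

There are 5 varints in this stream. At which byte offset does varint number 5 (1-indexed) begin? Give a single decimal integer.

  byte[0]=0xCC cont=1 payload=0x4C=76: acc |= 76<<0 -> acc=76 shift=7
  byte[1]=0xE9 cont=1 payload=0x69=105: acc |= 105<<7 -> acc=13516 shift=14
  byte[2]=0x9C cont=1 payload=0x1C=28: acc |= 28<<14 -> acc=472268 shift=21
  byte[3]=0x11 cont=0 payload=0x11=17: acc |= 17<<21 -> acc=36123852 shift=28 [end]
Varint 1: bytes[0:4] = CC E9 9C 11 -> value 36123852 (4 byte(s))
  byte[4]=0x38 cont=0 payload=0x38=56: acc |= 56<<0 -> acc=56 shift=7 [end]
Varint 2: bytes[4:5] = 38 -> value 56 (1 byte(s))
  byte[5]=0xC0 cont=1 payload=0x40=64: acc |= 64<<0 -> acc=64 shift=7
  byte[6]=0x04 cont=0 payload=0x04=4: acc |= 4<<7 -> acc=576 shift=14 [end]
Varint 3: bytes[5:7] = C0 04 -> value 576 (2 byte(s))
  byte[7]=0xE3 cont=1 payload=0x63=99: acc |= 99<<0 -> acc=99 shift=7
  byte[8]=0x42 cont=0 payload=0x42=66: acc |= 66<<7 -> acc=8547 shift=14 [end]
Varint 4: bytes[7:9] = E3 42 -> value 8547 (2 byte(s))
  byte[9]=0x08 cont=0 payload=0x08=8: acc |= 8<<0 -> acc=8 shift=7 [end]
Varint 5: bytes[9:10] = 08 -> value 8 (1 byte(s))

Answer: 9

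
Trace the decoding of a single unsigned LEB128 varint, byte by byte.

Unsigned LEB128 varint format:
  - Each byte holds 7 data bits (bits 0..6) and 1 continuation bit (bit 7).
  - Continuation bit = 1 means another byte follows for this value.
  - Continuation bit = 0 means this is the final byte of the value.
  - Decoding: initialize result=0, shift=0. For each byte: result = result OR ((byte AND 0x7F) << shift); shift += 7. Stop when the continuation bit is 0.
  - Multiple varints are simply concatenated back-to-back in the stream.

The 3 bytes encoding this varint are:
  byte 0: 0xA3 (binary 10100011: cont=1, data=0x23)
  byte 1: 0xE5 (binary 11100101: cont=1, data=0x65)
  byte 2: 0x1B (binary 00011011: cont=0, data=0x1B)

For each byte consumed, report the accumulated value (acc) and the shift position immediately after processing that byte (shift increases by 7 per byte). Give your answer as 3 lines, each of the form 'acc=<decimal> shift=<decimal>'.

byte 0=0xA3: payload=0x23=35, contrib = 35<<0 = 35; acc -> 35, shift -> 7
byte 1=0xE5: payload=0x65=101, contrib = 101<<7 = 12928; acc -> 12963, shift -> 14
byte 2=0x1B: payload=0x1B=27, contrib = 27<<14 = 442368; acc -> 455331, shift -> 21

Answer: acc=35 shift=7
acc=12963 shift=14
acc=455331 shift=21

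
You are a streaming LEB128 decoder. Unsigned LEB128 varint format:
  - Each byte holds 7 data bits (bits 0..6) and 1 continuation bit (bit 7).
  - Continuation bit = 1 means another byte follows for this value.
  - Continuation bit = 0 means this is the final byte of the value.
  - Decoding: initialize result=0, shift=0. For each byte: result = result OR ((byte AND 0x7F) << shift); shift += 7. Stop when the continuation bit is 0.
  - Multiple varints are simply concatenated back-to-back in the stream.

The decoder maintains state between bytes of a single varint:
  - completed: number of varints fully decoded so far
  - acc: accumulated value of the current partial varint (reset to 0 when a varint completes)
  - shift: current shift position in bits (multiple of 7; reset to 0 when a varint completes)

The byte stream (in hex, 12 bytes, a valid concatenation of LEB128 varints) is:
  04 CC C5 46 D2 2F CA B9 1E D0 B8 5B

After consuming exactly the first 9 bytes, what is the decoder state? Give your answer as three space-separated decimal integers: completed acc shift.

Answer: 4 0 0

Derivation:
byte[0]=0x04 cont=0 payload=0x04: varint #1 complete (value=4); reset -> completed=1 acc=0 shift=0
byte[1]=0xCC cont=1 payload=0x4C: acc |= 76<<0 -> completed=1 acc=76 shift=7
byte[2]=0xC5 cont=1 payload=0x45: acc |= 69<<7 -> completed=1 acc=8908 shift=14
byte[3]=0x46 cont=0 payload=0x46: varint #2 complete (value=1155788); reset -> completed=2 acc=0 shift=0
byte[4]=0xD2 cont=1 payload=0x52: acc |= 82<<0 -> completed=2 acc=82 shift=7
byte[5]=0x2F cont=0 payload=0x2F: varint #3 complete (value=6098); reset -> completed=3 acc=0 shift=0
byte[6]=0xCA cont=1 payload=0x4A: acc |= 74<<0 -> completed=3 acc=74 shift=7
byte[7]=0xB9 cont=1 payload=0x39: acc |= 57<<7 -> completed=3 acc=7370 shift=14
byte[8]=0x1E cont=0 payload=0x1E: varint #4 complete (value=498890); reset -> completed=4 acc=0 shift=0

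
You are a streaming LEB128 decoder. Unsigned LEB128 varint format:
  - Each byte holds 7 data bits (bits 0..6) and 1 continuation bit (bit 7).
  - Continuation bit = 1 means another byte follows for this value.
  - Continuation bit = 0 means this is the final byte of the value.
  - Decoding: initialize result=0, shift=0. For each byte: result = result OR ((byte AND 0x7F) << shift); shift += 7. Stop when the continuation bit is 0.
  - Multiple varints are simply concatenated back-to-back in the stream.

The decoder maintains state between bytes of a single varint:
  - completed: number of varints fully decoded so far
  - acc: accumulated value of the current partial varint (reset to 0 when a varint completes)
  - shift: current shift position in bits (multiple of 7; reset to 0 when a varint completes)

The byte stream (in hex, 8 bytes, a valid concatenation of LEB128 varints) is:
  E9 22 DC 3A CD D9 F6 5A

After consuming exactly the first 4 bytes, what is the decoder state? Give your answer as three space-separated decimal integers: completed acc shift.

Answer: 2 0 0

Derivation:
byte[0]=0xE9 cont=1 payload=0x69: acc |= 105<<0 -> completed=0 acc=105 shift=7
byte[1]=0x22 cont=0 payload=0x22: varint #1 complete (value=4457); reset -> completed=1 acc=0 shift=0
byte[2]=0xDC cont=1 payload=0x5C: acc |= 92<<0 -> completed=1 acc=92 shift=7
byte[3]=0x3A cont=0 payload=0x3A: varint #2 complete (value=7516); reset -> completed=2 acc=0 shift=0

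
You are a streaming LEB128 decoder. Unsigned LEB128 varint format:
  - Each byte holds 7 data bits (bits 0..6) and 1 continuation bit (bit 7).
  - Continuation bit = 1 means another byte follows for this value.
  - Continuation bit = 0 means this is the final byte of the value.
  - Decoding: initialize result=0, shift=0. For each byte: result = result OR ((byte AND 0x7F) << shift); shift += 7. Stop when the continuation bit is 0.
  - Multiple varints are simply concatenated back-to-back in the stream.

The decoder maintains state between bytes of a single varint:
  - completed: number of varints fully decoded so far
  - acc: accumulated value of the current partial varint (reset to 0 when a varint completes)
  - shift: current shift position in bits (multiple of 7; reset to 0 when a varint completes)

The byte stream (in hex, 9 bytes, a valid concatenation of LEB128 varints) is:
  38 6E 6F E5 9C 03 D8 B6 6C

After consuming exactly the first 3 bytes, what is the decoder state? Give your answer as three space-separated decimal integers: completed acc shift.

byte[0]=0x38 cont=0 payload=0x38: varint #1 complete (value=56); reset -> completed=1 acc=0 shift=0
byte[1]=0x6E cont=0 payload=0x6E: varint #2 complete (value=110); reset -> completed=2 acc=0 shift=0
byte[2]=0x6F cont=0 payload=0x6F: varint #3 complete (value=111); reset -> completed=3 acc=0 shift=0

Answer: 3 0 0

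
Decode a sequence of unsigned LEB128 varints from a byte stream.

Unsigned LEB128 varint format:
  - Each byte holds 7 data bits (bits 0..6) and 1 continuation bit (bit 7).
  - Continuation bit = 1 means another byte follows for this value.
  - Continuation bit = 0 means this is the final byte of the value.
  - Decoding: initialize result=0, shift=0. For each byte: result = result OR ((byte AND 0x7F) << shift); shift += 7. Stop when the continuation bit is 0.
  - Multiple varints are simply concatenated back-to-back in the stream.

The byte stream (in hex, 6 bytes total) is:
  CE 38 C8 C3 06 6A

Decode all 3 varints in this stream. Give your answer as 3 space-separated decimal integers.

Answer: 7246 106952 106

Derivation:
  byte[0]=0xCE cont=1 payload=0x4E=78: acc |= 78<<0 -> acc=78 shift=7
  byte[1]=0x38 cont=0 payload=0x38=56: acc |= 56<<7 -> acc=7246 shift=14 [end]
Varint 1: bytes[0:2] = CE 38 -> value 7246 (2 byte(s))
  byte[2]=0xC8 cont=1 payload=0x48=72: acc |= 72<<0 -> acc=72 shift=7
  byte[3]=0xC3 cont=1 payload=0x43=67: acc |= 67<<7 -> acc=8648 shift=14
  byte[4]=0x06 cont=0 payload=0x06=6: acc |= 6<<14 -> acc=106952 shift=21 [end]
Varint 2: bytes[2:5] = C8 C3 06 -> value 106952 (3 byte(s))
  byte[5]=0x6A cont=0 payload=0x6A=106: acc |= 106<<0 -> acc=106 shift=7 [end]
Varint 3: bytes[5:6] = 6A -> value 106 (1 byte(s))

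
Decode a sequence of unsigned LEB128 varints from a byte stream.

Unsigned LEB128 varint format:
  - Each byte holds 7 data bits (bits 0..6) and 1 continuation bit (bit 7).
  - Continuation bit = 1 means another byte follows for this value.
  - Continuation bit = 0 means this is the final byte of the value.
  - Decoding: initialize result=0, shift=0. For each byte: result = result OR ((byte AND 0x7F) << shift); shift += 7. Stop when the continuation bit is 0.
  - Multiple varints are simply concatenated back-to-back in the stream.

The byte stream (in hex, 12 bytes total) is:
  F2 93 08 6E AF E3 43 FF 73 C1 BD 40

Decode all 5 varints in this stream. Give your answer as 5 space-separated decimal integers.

Answer: 133618 110 1110447 14847 1056449

Derivation:
  byte[0]=0xF2 cont=1 payload=0x72=114: acc |= 114<<0 -> acc=114 shift=7
  byte[1]=0x93 cont=1 payload=0x13=19: acc |= 19<<7 -> acc=2546 shift=14
  byte[2]=0x08 cont=0 payload=0x08=8: acc |= 8<<14 -> acc=133618 shift=21 [end]
Varint 1: bytes[0:3] = F2 93 08 -> value 133618 (3 byte(s))
  byte[3]=0x6E cont=0 payload=0x6E=110: acc |= 110<<0 -> acc=110 shift=7 [end]
Varint 2: bytes[3:4] = 6E -> value 110 (1 byte(s))
  byte[4]=0xAF cont=1 payload=0x2F=47: acc |= 47<<0 -> acc=47 shift=7
  byte[5]=0xE3 cont=1 payload=0x63=99: acc |= 99<<7 -> acc=12719 shift=14
  byte[6]=0x43 cont=0 payload=0x43=67: acc |= 67<<14 -> acc=1110447 shift=21 [end]
Varint 3: bytes[4:7] = AF E3 43 -> value 1110447 (3 byte(s))
  byte[7]=0xFF cont=1 payload=0x7F=127: acc |= 127<<0 -> acc=127 shift=7
  byte[8]=0x73 cont=0 payload=0x73=115: acc |= 115<<7 -> acc=14847 shift=14 [end]
Varint 4: bytes[7:9] = FF 73 -> value 14847 (2 byte(s))
  byte[9]=0xC1 cont=1 payload=0x41=65: acc |= 65<<0 -> acc=65 shift=7
  byte[10]=0xBD cont=1 payload=0x3D=61: acc |= 61<<7 -> acc=7873 shift=14
  byte[11]=0x40 cont=0 payload=0x40=64: acc |= 64<<14 -> acc=1056449 shift=21 [end]
Varint 5: bytes[9:12] = C1 BD 40 -> value 1056449 (3 byte(s))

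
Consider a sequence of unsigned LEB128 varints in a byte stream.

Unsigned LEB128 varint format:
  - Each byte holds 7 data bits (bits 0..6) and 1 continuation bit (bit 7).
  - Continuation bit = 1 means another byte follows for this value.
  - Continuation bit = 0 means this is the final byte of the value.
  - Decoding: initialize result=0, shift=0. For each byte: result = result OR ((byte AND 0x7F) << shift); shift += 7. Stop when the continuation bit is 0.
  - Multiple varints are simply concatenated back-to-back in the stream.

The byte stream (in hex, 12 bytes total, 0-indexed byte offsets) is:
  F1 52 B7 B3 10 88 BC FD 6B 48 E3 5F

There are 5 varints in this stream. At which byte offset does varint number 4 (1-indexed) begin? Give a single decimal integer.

  byte[0]=0xF1 cont=1 payload=0x71=113: acc |= 113<<0 -> acc=113 shift=7
  byte[1]=0x52 cont=0 payload=0x52=82: acc |= 82<<7 -> acc=10609 shift=14 [end]
Varint 1: bytes[0:2] = F1 52 -> value 10609 (2 byte(s))
  byte[2]=0xB7 cont=1 payload=0x37=55: acc |= 55<<0 -> acc=55 shift=7
  byte[3]=0xB3 cont=1 payload=0x33=51: acc |= 51<<7 -> acc=6583 shift=14
  byte[4]=0x10 cont=0 payload=0x10=16: acc |= 16<<14 -> acc=268727 shift=21 [end]
Varint 2: bytes[2:5] = B7 B3 10 -> value 268727 (3 byte(s))
  byte[5]=0x88 cont=1 payload=0x08=8: acc |= 8<<0 -> acc=8 shift=7
  byte[6]=0xBC cont=1 payload=0x3C=60: acc |= 60<<7 -> acc=7688 shift=14
  byte[7]=0xFD cont=1 payload=0x7D=125: acc |= 125<<14 -> acc=2055688 shift=21
  byte[8]=0x6B cont=0 payload=0x6B=107: acc |= 107<<21 -> acc=226450952 shift=28 [end]
Varint 3: bytes[5:9] = 88 BC FD 6B -> value 226450952 (4 byte(s))
  byte[9]=0x48 cont=0 payload=0x48=72: acc |= 72<<0 -> acc=72 shift=7 [end]
Varint 4: bytes[9:10] = 48 -> value 72 (1 byte(s))
  byte[10]=0xE3 cont=1 payload=0x63=99: acc |= 99<<0 -> acc=99 shift=7
  byte[11]=0x5F cont=0 payload=0x5F=95: acc |= 95<<7 -> acc=12259 shift=14 [end]
Varint 5: bytes[10:12] = E3 5F -> value 12259 (2 byte(s))

Answer: 9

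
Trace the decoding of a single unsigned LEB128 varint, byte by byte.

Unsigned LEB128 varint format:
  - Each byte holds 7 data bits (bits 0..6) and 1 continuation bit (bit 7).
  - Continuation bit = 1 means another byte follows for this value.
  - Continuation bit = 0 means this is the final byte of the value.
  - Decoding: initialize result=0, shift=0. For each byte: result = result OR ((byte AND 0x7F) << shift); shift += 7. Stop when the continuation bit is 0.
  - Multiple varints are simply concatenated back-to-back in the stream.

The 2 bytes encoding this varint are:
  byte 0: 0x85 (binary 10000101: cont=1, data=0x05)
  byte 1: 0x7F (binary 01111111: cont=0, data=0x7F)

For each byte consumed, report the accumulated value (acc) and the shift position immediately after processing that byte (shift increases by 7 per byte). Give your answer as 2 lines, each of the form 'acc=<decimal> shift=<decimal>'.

byte 0=0x85: payload=0x05=5, contrib = 5<<0 = 5; acc -> 5, shift -> 7
byte 1=0x7F: payload=0x7F=127, contrib = 127<<7 = 16256; acc -> 16261, shift -> 14

Answer: acc=5 shift=7
acc=16261 shift=14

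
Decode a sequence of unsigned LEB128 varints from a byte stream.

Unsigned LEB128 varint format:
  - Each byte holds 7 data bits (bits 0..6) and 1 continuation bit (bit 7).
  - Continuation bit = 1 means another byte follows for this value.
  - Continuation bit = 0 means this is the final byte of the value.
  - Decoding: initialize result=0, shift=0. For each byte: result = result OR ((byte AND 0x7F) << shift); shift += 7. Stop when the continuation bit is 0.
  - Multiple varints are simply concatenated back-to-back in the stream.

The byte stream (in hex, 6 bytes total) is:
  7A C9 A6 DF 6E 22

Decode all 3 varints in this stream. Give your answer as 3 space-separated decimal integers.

Answer: 122 232248137 34

Derivation:
  byte[0]=0x7A cont=0 payload=0x7A=122: acc |= 122<<0 -> acc=122 shift=7 [end]
Varint 1: bytes[0:1] = 7A -> value 122 (1 byte(s))
  byte[1]=0xC9 cont=1 payload=0x49=73: acc |= 73<<0 -> acc=73 shift=7
  byte[2]=0xA6 cont=1 payload=0x26=38: acc |= 38<<7 -> acc=4937 shift=14
  byte[3]=0xDF cont=1 payload=0x5F=95: acc |= 95<<14 -> acc=1561417 shift=21
  byte[4]=0x6E cont=0 payload=0x6E=110: acc |= 110<<21 -> acc=232248137 shift=28 [end]
Varint 2: bytes[1:5] = C9 A6 DF 6E -> value 232248137 (4 byte(s))
  byte[5]=0x22 cont=0 payload=0x22=34: acc |= 34<<0 -> acc=34 shift=7 [end]
Varint 3: bytes[5:6] = 22 -> value 34 (1 byte(s))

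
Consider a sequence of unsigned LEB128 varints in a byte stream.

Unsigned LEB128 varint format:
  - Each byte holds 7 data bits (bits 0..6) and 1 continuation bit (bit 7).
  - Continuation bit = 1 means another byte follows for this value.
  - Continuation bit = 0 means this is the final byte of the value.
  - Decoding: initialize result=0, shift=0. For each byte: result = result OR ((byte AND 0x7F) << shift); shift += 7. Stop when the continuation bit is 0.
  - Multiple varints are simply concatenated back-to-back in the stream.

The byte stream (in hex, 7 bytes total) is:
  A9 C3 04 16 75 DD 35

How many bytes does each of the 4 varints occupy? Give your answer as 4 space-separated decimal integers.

  byte[0]=0xA9 cont=1 payload=0x29=41: acc |= 41<<0 -> acc=41 shift=7
  byte[1]=0xC3 cont=1 payload=0x43=67: acc |= 67<<7 -> acc=8617 shift=14
  byte[2]=0x04 cont=0 payload=0x04=4: acc |= 4<<14 -> acc=74153 shift=21 [end]
Varint 1: bytes[0:3] = A9 C3 04 -> value 74153 (3 byte(s))
  byte[3]=0x16 cont=0 payload=0x16=22: acc |= 22<<0 -> acc=22 shift=7 [end]
Varint 2: bytes[3:4] = 16 -> value 22 (1 byte(s))
  byte[4]=0x75 cont=0 payload=0x75=117: acc |= 117<<0 -> acc=117 shift=7 [end]
Varint 3: bytes[4:5] = 75 -> value 117 (1 byte(s))
  byte[5]=0xDD cont=1 payload=0x5D=93: acc |= 93<<0 -> acc=93 shift=7
  byte[6]=0x35 cont=0 payload=0x35=53: acc |= 53<<7 -> acc=6877 shift=14 [end]
Varint 4: bytes[5:7] = DD 35 -> value 6877 (2 byte(s))

Answer: 3 1 1 2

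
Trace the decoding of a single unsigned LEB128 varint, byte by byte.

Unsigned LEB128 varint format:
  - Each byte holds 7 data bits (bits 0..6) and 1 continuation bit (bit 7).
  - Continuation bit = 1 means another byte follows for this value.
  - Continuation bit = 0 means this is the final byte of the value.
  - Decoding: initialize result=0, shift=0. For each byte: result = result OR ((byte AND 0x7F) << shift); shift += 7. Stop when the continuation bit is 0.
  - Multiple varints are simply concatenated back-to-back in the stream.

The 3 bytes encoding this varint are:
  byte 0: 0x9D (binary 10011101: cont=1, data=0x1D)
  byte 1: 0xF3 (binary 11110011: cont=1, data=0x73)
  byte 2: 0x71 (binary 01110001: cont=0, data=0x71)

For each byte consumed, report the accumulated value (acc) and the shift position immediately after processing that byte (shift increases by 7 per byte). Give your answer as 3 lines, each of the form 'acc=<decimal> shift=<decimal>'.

Answer: acc=29 shift=7
acc=14749 shift=14
acc=1866141 shift=21

Derivation:
byte 0=0x9D: payload=0x1D=29, contrib = 29<<0 = 29; acc -> 29, shift -> 7
byte 1=0xF3: payload=0x73=115, contrib = 115<<7 = 14720; acc -> 14749, shift -> 14
byte 2=0x71: payload=0x71=113, contrib = 113<<14 = 1851392; acc -> 1866141, shift -> 21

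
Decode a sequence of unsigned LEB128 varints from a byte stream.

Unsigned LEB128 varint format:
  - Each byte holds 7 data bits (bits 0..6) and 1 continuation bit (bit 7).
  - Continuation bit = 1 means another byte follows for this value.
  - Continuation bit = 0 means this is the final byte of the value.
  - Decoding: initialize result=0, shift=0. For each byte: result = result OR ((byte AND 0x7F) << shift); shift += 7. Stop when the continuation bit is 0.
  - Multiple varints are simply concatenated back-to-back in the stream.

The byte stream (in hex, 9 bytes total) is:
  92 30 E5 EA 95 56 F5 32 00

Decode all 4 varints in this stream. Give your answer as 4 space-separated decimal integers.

  byte[0]=0x92 cont=1 payload=0x12=18: acc |= 18<<0 -> acc=18 shift=7
  byte[1]=0x30 cont=0 payload=0x30=48: acc |= 48<<7 -> acc=6162 shift=14 [end]
Varint 1: bytes[0:2] = 92 30 -> value 6162 (2 byte(s))
  byte[2]=0xE5 cont=1 payload=0x65=101: acc |= 101<<0 -> acc=101 shift=7
  byte[3]=0xEA cont=1 payload=0x6A=106: acc |= 106<<7 -> acc=13669 shift=14
  byte[4]=0x95 cont=1 payload=0x15=21: acc |= 21<<14 -> acc=357733 shift=21
  byte[5]=0x56 cont=0 payload=0x56=86: acc |= 86<<21 -> acc=180712805 shift=28 [end]
Varint 2: bytes[2:6] = E5 EA 95 56 -> value 180712805 (4 byte(s))
  byte[6]=0xF5 cont=1 payload=0x75=117: acc |= 117<<0 -> acc=117 shift=7
  byte[7]=0x32 cont=0 payload=0x32=50: acc |= 50<<7 -> acc=6517 shift=14 [end]
Varint 3: bytes[6:8] = F5 32 -> value 6517 (2 byte(s))
  byte[8]=0x00 cont=0 payload=0x00=0: acc |= 0<<0 -> acc=0 shift=7 [end]
Varint 4: bytes[8:9] = 00 -> value 0 (1 byte(s))

Answer: 6162 180712805 6517 0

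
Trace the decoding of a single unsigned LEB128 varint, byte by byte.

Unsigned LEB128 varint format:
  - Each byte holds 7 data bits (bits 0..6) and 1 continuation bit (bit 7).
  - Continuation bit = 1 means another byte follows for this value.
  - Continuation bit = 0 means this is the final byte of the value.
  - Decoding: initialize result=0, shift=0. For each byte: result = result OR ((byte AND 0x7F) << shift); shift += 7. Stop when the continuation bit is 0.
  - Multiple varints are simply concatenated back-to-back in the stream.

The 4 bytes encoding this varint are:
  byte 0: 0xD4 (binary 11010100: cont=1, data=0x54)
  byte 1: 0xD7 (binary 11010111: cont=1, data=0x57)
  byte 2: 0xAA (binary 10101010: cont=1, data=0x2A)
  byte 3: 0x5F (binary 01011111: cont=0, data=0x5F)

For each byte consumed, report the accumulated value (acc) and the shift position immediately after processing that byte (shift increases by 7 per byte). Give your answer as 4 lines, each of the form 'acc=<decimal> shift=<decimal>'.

Answer: acc=84 shift=7
acc=11220 shift=14
acc=699348 shift=21
acc=199928788 shift=28

Derivation:
byte 0=0xD4: payload=0x54=84, contrib = 84<<0 = 84; acc -> 84, shift -> 7
byte 1=0xD7: payload=0x57=87, contrib = 87<<7 = 11136; acc -> 11220, shift -> 14
byte 2=0xAA: payload=0x2A=42, contrib = 42<<14 = 688128; acc -> 699348, shift -> 21
byte 3=0x5F: payload=0x5F=95, contrib = 95<<21 = 199229440; acc -> 199928788, shift -> 28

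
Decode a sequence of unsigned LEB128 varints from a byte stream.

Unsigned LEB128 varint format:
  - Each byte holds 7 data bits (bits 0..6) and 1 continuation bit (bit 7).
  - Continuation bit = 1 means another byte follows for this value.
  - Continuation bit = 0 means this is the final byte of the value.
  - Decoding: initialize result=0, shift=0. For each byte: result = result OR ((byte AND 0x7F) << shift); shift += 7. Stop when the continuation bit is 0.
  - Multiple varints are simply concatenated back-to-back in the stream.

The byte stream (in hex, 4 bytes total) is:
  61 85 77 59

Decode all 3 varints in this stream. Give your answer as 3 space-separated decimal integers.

  byte[0]=0x61 cont=0 payload=0x61=97: acc |= 97<<0 -> acc=97 shift=7 [end]
Varint 1: bytes[0:1] = 61 -> value 97 (1 byte(s))
  byte[1]=0x85 cont=1 payload=0x05=5: acc |= 5<<0 -> acc=5 shift=7
  byte[2]=0x77 cont=0 payload=0x77=119: acc |= 119<<7 -> acc=15237 shift=14 [end]
Varint 2: bytes[1:3] = 85 77 -> value 15237 (2 byte(s))
  byte[3]=0x59 cont=0 payload=0x59=89: acc |= 89<<0 -> acc=89 shift=7 [end]
Varint 3: bytes[3:4] = 59 -> value 89 (1 byte(s))

Answer: 97 15237 89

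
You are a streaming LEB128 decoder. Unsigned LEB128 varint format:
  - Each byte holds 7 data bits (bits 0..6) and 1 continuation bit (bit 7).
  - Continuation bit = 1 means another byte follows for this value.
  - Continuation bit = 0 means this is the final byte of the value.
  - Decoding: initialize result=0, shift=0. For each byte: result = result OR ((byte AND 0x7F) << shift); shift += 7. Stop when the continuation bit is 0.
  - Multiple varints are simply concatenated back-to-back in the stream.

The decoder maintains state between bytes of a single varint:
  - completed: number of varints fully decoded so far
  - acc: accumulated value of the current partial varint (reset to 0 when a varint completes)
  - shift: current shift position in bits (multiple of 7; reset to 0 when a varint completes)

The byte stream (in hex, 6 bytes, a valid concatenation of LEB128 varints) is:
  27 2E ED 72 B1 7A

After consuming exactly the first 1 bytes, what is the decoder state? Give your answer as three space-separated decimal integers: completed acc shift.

byte[0]=0x27 cont=0 payload=0x27: varint #1 complete (value=39); reset -> completed=1 acc=0 shift=0

Answer: 1 0 0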